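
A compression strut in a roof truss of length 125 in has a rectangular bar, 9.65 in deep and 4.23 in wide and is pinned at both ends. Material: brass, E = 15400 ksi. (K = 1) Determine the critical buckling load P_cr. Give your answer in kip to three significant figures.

P_cr ≈ 592 kip

Buckling occurs about the weak axis: I_min = h·b³/12 with b = 4.23 in (the shorter side).
I_min = 9.65×4.23³/12 = 60.86 in⁴
Effective length L_e = K·L = 1 × 125 = 125.0 in
P_cr = π²EI / L_e² = π² × 15400×10³ × 60.86 / 125.0² = 5.921×10^5 lb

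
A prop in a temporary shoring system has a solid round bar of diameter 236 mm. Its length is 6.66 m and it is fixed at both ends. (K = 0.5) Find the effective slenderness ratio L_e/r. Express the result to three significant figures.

λ ≈ 56.4

For a solid circle r = d/4 = 236/4 = 59.00 mm
L_e = K·L = 0.5 × 6.66 m = 3.330 m = 3330.0 mm
λ = L_e / r_min = 3330.0 / 59.00 = 56.4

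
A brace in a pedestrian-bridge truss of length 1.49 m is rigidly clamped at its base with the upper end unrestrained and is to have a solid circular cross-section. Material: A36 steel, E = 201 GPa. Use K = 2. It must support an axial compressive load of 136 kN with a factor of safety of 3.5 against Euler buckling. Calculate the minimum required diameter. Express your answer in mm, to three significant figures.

d ≈ 81.2 mm

Required P_cr = n·P = 3.5 × 136 = 476.0 kN
L_e = K·L = 2 × 1.49 = 2.980 m
Required I = P_cr·L_e²/(π²E) = 4.760×10^5 × 2.980² / (π² × 2.01×10^11) = 2.131×10^-6 m⁴
I_req = 2.131×10^6 mm⁴
Solid circle: I = πd⁴/64  ⇒  d = (64I/π)^(1/4) = (64×2.131×10^6/π)^(1/4) = 81.2 mm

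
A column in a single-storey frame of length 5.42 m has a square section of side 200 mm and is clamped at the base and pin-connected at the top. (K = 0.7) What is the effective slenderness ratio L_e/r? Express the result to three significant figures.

I = a⁴/12 = 200⁴/12 = 1.333×10^8 mm⁴
A = 4.000×10^4 mm²;  r_min = √(I/A) = √(1.333×10^8/4.000×10^4) = 57.74 mm
L_e = K·L = 0.7 × 5.42 m = 3.794 m = 3794.0 mm
λ = L_e / r_min = 3794.0 / 57.74 = 65.7

λ ≈ 65.7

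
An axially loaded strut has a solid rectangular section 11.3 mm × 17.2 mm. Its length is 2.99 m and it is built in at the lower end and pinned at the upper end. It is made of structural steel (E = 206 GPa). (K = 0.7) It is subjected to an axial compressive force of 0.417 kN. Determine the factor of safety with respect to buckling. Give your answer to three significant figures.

Buckling occurs about the weak axis: I_min = h·b³/12 with b = 11.3 mm (the shorter side).
I_min = 17.2×11.3³/12 = 2.068×10^3 mm⁴
I = 2.068×10^3 mm⁴ = 2.068×10^-9 m⁴
Effective length L_e = K·L = 0.7 × 2.99 = 2.093 m
P_cr = π²EI / L_e² = π² × 206×10⁹ × 2.068×10^-9 / 2.093² = 959.9 N
Factor of safety n = P_cr / P = 0.95987 / 0.417 = 2.30

n ≈ 2.30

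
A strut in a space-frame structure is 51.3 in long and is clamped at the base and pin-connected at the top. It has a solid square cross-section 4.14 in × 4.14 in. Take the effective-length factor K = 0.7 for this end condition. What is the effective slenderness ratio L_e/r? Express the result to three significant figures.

I = a⁴/12 = 4.14⁴/12 = 24.48 in⁴
A = 17.14 in²;  r_min = √(I/A) = √(24.48/17.14) = 1.195 in
L_e = K·L = 0.7 × 51.3 = 35.91 in
λ = L_e / r_min = 35.910 / 1.195 = 30.0

λ ≈ 30.0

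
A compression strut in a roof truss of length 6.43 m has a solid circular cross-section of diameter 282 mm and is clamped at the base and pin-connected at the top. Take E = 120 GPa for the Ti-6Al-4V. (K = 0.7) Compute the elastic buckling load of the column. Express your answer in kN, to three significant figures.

P_cr ≈ 18100 kN

I = πd⁴/64 = π×282⁴/64 = 3.104×10^8 mm⁴
I = 3.104×10^8 mm⁴ = 3.104×10^-4 m⁴
Effective length L_e = K·L = 0.7 × 6.43 = 4.501 m
P_cr = π²EI / L_e² = π² × 120×10⁹ × 3.104×10^-4 / 4.501² = 1.815×10^7 N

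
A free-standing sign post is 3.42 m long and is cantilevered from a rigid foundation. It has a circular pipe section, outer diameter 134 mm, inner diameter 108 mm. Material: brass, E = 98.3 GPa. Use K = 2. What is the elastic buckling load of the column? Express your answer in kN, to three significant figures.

P_cr ≈ 190 kN

d_o = 134 mm, d_i = 108 mm
I = π(d_o⁴ − d_i⁴)/64 = π(134⁴ − 108.0⁴)/64 = 9.148×10^6 mm⁴
I = 9.148×10^6 mm⁴ = 9.148×10^-6 m⁴
Effective length L_e = K·L = 2 × 3.42 = 6.840 m
P_cr = π²EI / L_e² = π² × 98.3×10⁹ × 9.148×10^-6 / 6.840² = 1.897×10^5 N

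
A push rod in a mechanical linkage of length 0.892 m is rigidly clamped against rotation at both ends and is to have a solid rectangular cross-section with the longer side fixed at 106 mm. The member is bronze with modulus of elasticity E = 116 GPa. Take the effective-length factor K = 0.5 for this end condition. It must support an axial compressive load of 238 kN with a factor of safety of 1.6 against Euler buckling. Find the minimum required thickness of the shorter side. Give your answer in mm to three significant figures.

Required P_cr = n·P = 1.6 × 238 = 380.8 kN
L_e = K·L = 0.5 × 0.892 = 0.4460 m
Required I = P_cr·L_e²/(π²E) = 3.808×10^5 × 0.4460² / (π² × 1.16×10^11) = 6.616×10^-8 m⁴
I_req = 6.616×10^4 mm⁴
Rectangle, weak axis: I_min = h·b³/12 with h = 106 mm fixed  ⇒  b = (12I/h)^(1/3) = 19.6 mm

b ≈ 19.6 mm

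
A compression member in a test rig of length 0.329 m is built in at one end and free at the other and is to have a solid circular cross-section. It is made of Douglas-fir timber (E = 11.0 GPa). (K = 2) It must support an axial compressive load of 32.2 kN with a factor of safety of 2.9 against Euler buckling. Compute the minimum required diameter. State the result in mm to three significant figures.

Required P_cr = n·P = 2.9 × 32.2 = 93.38 kN
L_e = K·L = 2 × 0.329 = 0.6580 m
Required I = P_cr·L_e²/(π²E) = 9.338×10^4 × 0.6580² / (π² × 1.10×10^10) = 3.724×10^-7 m⁴
I_req = 3.724×10^5 mm⁴
Solid circle: I = πd⁴/64  ⇒  d = (64I/π)^(1/4) = (64×3.724×10^5/π)^(1/4) = 52.5 mm

d ≈ 52.5 mm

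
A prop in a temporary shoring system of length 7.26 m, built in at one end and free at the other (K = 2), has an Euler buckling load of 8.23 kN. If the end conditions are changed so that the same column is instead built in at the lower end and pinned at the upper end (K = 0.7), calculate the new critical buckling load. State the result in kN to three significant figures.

P_cr ≈ 67.2 kN

P_cr ∝ 1/K², so P_cr,new = P_cr,old × (K_old/K_new)² = 8.23 × (2/0.7)²
= 8.23 × 8.163 = 67.2 kN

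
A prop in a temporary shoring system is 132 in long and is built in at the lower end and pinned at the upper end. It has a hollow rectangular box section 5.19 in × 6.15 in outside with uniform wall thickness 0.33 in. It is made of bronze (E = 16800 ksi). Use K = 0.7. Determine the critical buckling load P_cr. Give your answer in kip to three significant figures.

P_cr ≈ 565 kip

Inner dimensions: h_i = 6.15 − 2×0.33 = 5.490 in, b_i = 5.19 − 2×0.33 = 4.530 in
Weak-axis I_min = (h_o·b_o³ − h_i·b_i³)/12 with b_o = 5.19, b_i = 4.530 in (shorter outer/inner sides).
I_min = (6.15×5.19³ − 5.490×4.530³)/12 = 29.12 in⁴
Effective length L_e = K·L = 0.7 × 132 = 92.40 in
P_cr = π²EI / L_e² = π² × 16800×10³ × 29.12 / 92.40² = 5.655×10^5 lb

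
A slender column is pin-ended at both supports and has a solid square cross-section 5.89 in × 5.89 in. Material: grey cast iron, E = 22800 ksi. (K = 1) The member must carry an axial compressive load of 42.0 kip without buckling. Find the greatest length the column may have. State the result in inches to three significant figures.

I = a⁴/12 = 5.89⁴/12 = 100.3 in⁴
At the buckling limit P_cr = P = 4.200×10^4 lb
From P_cr = π²EI/(K·L)²:  L = (1/K)·√(π²EI/P_cr) = (1/1)·√(π²×2.28×10^7×100.3/4.200×10^4)
L = 733 in

L_max ≈ 733 in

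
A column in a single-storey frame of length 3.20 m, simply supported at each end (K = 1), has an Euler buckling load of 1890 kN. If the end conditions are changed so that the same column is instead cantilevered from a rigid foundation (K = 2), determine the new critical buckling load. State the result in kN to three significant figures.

P_cr ≈ 472 kN

P_cr ∝ 1/K², so P_cr,new = P_cr,old × (K_old/K_new)² = 1890 × (1/2)²
= 1890 × 0.2500 = 472 kN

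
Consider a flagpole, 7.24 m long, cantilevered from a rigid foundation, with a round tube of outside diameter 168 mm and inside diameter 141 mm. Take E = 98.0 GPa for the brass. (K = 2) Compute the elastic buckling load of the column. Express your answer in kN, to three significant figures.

P_cr ≈ 90.9 kN

d_o = 168 mm, d_i = 141 mm
I = π(d_o⁴ − d_i⁴)/64 = π(168⁴ − 141.0⁴)/64 = 1.970×10^7 mm⁴
I = 1.970×10^7 mm⁴ = 1.970×10^-5 m⁴
Effective length L_e = K·L = 2 × 7.24 = 14.48 m
P_cr = π²EI / L_e² = π² × 98.0×10⁹ × 1.970×10^-5 / 14.48² = 9.088×10^4 N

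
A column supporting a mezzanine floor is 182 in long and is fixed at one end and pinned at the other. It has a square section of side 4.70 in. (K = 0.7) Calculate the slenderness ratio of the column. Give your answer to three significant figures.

λ ≈ 93.9

I = a⁴/12 = 4.70⁴/12 = 40.66 in⁴
A = 22.09 in²;  r_min = √(I/A) = √(40.66/22.09) = 1.357 in
L_e = K·L = 0.7 × 182 = 127.4 in
λ = L_e / r_min = 127.40 / 1.357 = 93.9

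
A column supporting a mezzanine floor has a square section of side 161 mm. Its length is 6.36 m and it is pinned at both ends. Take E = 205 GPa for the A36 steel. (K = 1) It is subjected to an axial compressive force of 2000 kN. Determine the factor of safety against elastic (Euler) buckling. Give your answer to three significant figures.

n ≈ 1.40

I = a⁴/12 = 161⁴/12 = 5.599×10^7 mm⁴
I = 5.599×10^7 mm⁴ = 5.599×10^-5 m⁴
Effective length L_e = K·L = 1 × 6.36 = 6.360 m
P_cr = π²EI / L_e² = π² × 205×10⁹ × 5.599×10^-5 / 6.360² = 2.801×10^6 N
Factor of safety n = P_cr / P = 2800.7 / 2000 = 1.40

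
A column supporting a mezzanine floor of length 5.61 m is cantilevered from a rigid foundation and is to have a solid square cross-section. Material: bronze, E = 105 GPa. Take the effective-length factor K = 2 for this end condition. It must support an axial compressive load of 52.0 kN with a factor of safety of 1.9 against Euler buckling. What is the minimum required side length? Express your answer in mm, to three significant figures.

a ≈ 110 mm

Required P_cr = n·P = 1.9 × 52.0 = 98.80 kN
L_e = K·L = 2 × 5.61 = 11.22 m
Required I = P_cr·L_e²/(π²E) = 9.880×10^4 × 11.22² / (π² × 1.05×10^11) = 1.200×10^-5 m⁴
I_req = 1.200×10^7 mm⁴
Solid square: I = a⁴/12  ⇒  a = (12I)^(1/4) = (12×1.200×10^7)^(1/4) = 110 mm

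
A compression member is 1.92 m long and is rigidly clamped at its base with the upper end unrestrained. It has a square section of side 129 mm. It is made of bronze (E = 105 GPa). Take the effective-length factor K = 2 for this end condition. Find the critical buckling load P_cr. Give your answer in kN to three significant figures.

P_cr ≈ 1620 kN

I = a⁴/12 = 129⁴/12 = 2.308×10^7 mm⁴
I = 2.308×10^7 mm⁴ = 2.308×10^-5 m⁴
Effective length L_e = K·L = 2 × 1.92 = 3.840 m
P_cr = π²EI / L_e² = π² × 105×10⁹ × 2.308×10^-5 / 3.840² = 1.622×10^6 N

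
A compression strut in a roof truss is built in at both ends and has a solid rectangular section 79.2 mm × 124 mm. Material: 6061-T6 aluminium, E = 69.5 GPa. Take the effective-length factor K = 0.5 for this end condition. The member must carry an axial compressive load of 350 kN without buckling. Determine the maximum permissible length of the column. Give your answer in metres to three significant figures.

L_max ≈ 6.34 m

Buckling occurs about the weak axis: I_min = h·b³/12 with b = 79.2 mm (the shorter side).
I_min = 124×79.2³/12 = 5.134×10^6 mm⁴
I = 5.134×10^-6 m⁴
At the buckling limit P_cr = P = 3.500×10^5 N
From P_cr = π²EI/(K·L)²:  L = (1/K)·√(π²EI/P_cr) = (1/0.5)·√(π²×6.95×10^10×5.134×10^-6/3.500×10^5)
L = 6.34 m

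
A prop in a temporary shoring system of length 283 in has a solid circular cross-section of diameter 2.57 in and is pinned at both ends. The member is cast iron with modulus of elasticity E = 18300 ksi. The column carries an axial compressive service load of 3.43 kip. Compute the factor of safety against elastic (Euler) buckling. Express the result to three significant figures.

n ≈ 1.41

I = πd⁴/64 = π×2.57⁴/64 = 2.141 in⁴
Effective length L_e = K·L = 1 × 283 = 283.0 in
P_cr = π²EI / L_e² = π² × 18300×10³ × 2.141 / 283.0² = 4.829×10^3 lb
Factor of safety n = P_cr / P = 4.8293 / 3.43 = 1.41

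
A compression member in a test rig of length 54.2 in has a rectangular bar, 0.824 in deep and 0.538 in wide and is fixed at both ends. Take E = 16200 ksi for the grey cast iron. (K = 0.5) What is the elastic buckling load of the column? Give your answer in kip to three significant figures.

Buckling occurs about the weak axis: I_min = h·b³/12 with b = 0.538 in (the shorter side).
I_min = 0.824×0.538³/12 = 1.069×10^-2 in⁴
Effective length L_e = K·L = 0.5 × 54.2 = 27.10 in
P_cr = π²EI / L_e² = π² × 16200×10³ × 1.069×10^-2 / 27.10² = 2.328×10^3 lb

P_cr ≈ 2.33 kip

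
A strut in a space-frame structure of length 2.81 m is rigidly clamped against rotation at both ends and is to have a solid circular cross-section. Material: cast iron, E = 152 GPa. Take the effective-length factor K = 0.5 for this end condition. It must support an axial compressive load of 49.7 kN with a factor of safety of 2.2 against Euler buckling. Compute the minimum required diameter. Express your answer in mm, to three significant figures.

d ≈ 41.4 mm

Required P_cr = n·P = 2.2 × 49.7 = 109.3 kN
L_e = K·L = 0.5 × 2.81 = 1.405 m
Required I = P_cr·L_e²/(π²E) = 1.093×10^5 × 1.405² / (π² × 1.52×10^11) = 1.439×10^-7 m⁴
I_req = 1.439×10^5 mm⁴
Solid circle: I = πd⁴/64  ⇒  d = (64I/π)^(1/4) = (64×1.439×10^5/π)^(1/4) = 41.4 mm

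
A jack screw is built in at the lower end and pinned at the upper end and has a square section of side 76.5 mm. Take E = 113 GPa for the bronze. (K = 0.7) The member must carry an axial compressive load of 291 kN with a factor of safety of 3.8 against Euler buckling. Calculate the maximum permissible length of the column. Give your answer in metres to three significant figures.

L_max ≈ 2.42 m

I = a⁴/12 = 76.5⁴/12 = 2.854×10^6 mm⁴
I = 2.854×10^-6 m⁴
Required critical load P_cr = n·P = 3.8 × 291 = 1106 kN = 1.106×10^6 N
From P_cr = π²EI/(K·L)²:  L = (1/K)·√(π²EI/P_cr) = (1/0.7)·√(π²×1.13×10^11×2.854×10^-6/1.106×10^6)
L = 2.42 m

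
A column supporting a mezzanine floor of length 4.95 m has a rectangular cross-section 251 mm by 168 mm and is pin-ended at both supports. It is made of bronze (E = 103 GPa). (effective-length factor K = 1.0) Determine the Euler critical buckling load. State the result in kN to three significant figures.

P_cr ≈ 4110 kN

Buckling occurs about the weak axis: I_min = h·b³/12 with b = 168 mm (the shorter side).
I_min = 251×168³/12 = 9.918×10^7 mm⁴
I = 9.918×10^7 mm⁴ = 9.918×10^-5 m⁴
Effective length L_e = K·L = 1 × 4.95 = 4.950 m
P_cr = π²EI / L_e² = π² × 103×10⁹ × 9.918×10^-5 / 4.950² = 4.115×10^6 N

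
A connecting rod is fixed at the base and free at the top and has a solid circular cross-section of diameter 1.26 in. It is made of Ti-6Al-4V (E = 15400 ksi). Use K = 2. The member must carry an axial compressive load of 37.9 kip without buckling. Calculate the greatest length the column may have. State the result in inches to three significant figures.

I = πd⁴/64 = π×1.26⁴/64 = 0.1237 in⁴
At the buckling limit P_cr = P = 3.790×10^4 lb
From P_cr = π²EI/(K·L)²:  L = (1/K)·√(π²EI/P_cr) = (1/2)·√(π²×1.54×10^7×0.1237/3.790×10^4)
L = 11.1 in

L_max ≈ 11.1 in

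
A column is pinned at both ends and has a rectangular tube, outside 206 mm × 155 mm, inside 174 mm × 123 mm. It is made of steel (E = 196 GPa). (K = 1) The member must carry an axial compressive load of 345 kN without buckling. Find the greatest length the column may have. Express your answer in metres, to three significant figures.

L_max ≈ 14.4 m

Weak-axis I_min = (h_o·b_o³ − h_i·b_i³)/12 with b_o = 155, b_i = 123.0 mm (shorter outer/inner sides).
I_min = (206×155³ − 174.0×123.0³)/12 = 3.694×10^7 mm⁴
I = 3.694×10^-5 m⁴
At the buckling limit P_cr = P = 3.450×10^5 N
From P_cr = π²EI/(K·L)²:  L = (1/K)·√(π²EI/P_cr) = (1/1)·√(π²×1.96×10^11×3.694×10^-5/3.450×10^5)
L = 14.4 m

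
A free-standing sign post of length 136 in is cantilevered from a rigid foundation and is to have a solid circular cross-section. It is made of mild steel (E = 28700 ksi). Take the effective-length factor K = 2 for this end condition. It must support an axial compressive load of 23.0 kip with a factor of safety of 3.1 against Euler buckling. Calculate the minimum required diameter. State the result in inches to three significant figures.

d ≈ 4.41 in

Required P_cr = n·P = 3.1 × 23.0 = 71.30 kip
L_e = K·L = 2 × 136 = 272.0 in
Required I = P_cr·L_e²/(π²E) = 7.130×10^4 × 272.0² / (π² × 2.87×10^7) = 18.62 in⁴
Solid circle: I = πd⁴/64  ⇒  d = (64I/π)^(1/4) = (64×18.62/π)^(1/4) = 4.41 in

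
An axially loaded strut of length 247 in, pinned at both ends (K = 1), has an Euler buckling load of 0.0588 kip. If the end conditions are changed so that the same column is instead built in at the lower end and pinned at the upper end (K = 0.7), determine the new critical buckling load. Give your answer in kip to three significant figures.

P_cr ≈ 0.120 kip

P_cr ∝ 1/K², so P_cr,new = P_cr,old × (K_old/K_new)² = 0.0588 × (1/0.7)²
= 0.0588 × 2.041 = 0.120 kip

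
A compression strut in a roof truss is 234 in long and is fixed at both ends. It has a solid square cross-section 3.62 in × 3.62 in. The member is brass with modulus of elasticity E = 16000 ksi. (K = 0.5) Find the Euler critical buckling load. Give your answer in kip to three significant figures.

I = a⁴/12 = 3.62⁴/12 = 14.31 in⁴
Effective length L_e = K·L = 0.5 × 234 = 117.0 in
P_cr = π²EI / L_e² = π² × 16000×10³ × 14.31 / 117.0² = 1.651×10^5 lb

P_cr ≈ 165 kip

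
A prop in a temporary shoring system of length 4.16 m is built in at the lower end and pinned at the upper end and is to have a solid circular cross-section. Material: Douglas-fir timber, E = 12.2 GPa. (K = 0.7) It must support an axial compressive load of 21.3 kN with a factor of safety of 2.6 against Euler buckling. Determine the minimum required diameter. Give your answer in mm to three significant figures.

d ≈ 94.4 mm

Required P_cr = n·P = 2.6 × 21.3 = 55.38 kN
L_e = K·L = 0.7 × 4.16 = 2.912 m
Required I = P_cr·L_e²/(π²E) = 5.538×10^4 × 2.912² / (π² × 1.22×10^10) = 3.900×10^-6 m⁴
I_req = 3.900×10^6 mm⁴
Solid circle: I = πd⁴/64  ⇒  d = (64I/π)^(1/4) = (64×3.900×10^6/π)^(1/4) = 94.4 mm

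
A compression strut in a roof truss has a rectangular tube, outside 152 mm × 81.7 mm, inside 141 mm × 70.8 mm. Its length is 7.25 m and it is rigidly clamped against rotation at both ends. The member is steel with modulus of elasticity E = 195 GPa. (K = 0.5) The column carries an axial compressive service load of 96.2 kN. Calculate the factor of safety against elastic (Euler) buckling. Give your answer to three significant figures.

Weak-axis I_min = (h_o·b_o³ − h_i·b_i³)/12 with b_o = 81.7, b_i = 70.80 mm (shorter outer/inner sides).
I_min = (152×81.7³ − 141.0×70.80³)/12 = 2.738×10^6 mm⁴
I = 2.738×10^6 mm⁴ = 2.738×10^-6 m⁴
Effective length L_e = K·L = 0.5 × 7.25 = 3.625 m
P_cr = π²EI / L_e² = π² × 195×10⁹ × 2.738×10^-6 / 3.625² = 4.009×10^5 N
Factor of safety n = P_cr / P = 400.95 / 96.2 = 4.17

n ≈ 4.17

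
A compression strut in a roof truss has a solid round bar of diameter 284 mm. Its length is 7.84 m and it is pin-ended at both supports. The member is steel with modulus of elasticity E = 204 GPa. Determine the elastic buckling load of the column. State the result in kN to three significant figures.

I = πd⁴/64 = π×284⁴/64 = 3.193×10^8 mm⁴
I = 3.193×10^8 mm⁴ = 3.193×10^-4 m⁴
Effective length L_e = K·L = 1 × 7.84 = 7.840 m
P_cr = π²EI / L_e² = π² × 204×10⁹ × 3.193×10^-4 / 7.840² = 1.046×10^7 N

P_cr ≈ 10500 kN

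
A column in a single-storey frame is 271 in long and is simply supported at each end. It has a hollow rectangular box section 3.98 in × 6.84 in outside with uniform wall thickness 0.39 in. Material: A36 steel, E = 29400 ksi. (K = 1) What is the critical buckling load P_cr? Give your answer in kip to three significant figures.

Inner dimensions: h_i = 6.84 − 2×0.39 = 6.060 in, b_i = 3.98 − 2×0.39 = 3.200 in
Weak-axis I_min = (h_o·b_o³ − h_i·b_i³)/12 with b_o = 3.98, b_i = 3.200 in (shorter outer/inner sides).
I_min = (6.84×3.98³ − 6.060×3.200³)/12 = 19.39 in⁴
Effective length L_e = K·L = 1 × 271 = 271.0 in
P_cr = π²EI / L_e² = π² × 29400×10³ × 19.39 / 271.0² = 7.660×10^4 lb

P_cr ≈ 76.6 kip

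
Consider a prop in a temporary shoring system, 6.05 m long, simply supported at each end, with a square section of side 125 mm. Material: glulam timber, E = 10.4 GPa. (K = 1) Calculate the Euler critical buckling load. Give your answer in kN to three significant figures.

P_cr ≈ 57.1 kN

I = a⁴/12 = 125⁴/12 = 2.035×10^7 mm⁴
I = 2.035×10^7 mm⁴ = 2.035×10^-5 m⁴
Effective length L_e = K·L = 1 × 6.05 = 6.050 m
P_cr = π²EI / L_e² = π² × 10.4×10⁹ × 2.035×10^-5 / 6.050² = 5.705×10^4 N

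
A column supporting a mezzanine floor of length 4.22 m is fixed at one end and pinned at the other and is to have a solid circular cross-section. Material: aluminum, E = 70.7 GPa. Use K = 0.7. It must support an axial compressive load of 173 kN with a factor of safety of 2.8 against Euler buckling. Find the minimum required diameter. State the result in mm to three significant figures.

d ≈ 105 mm

Required P_cr = n·P = 2.8 × 173 = 484.4 kN
L_e = K·L = 0.7 × 4.22 = 2.954 m
Required I = P_cr·L_e²/(π²E) = 4.844×10^5 × 2.954² / (π² × 7.07×10^10) = 6.058×10^-6 m⁴
I_req = 6.058×10^6 mm⁴
Solid circle: I = πd⁴/64  ⇒  d = (64I/π)^(1/4) = (64×6.058×10^6/π)^(1/4) = 105 mm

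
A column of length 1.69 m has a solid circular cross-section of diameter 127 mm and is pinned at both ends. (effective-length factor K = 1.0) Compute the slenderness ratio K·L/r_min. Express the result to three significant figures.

I = πd⁴/64 = π×127⁴/64 = 1.277×10^7 mm⁴
A = 1.267×10^4 mm²;  r_min = √(I/A) = √(1.277×10^7/1.267×10^4) = 31.75 mm
L_e = K·L = 1 × 1.69 m = 1.690 m = 1690.0 mm
λ = L_e / r_min = 1690.0 / 31.75 = 53.2

λ ≈ 53.2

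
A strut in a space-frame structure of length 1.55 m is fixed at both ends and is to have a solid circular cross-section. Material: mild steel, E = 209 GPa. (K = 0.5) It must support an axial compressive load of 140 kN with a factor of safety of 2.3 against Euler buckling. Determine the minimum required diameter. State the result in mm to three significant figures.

d ≈ 37.2 mm

Required P_cr = n·P = 2.3 × 140 = 322.0 kN
L_e = K·L = 0.5 × 1.55 = 0.7750 m
Required I = P_cr·L_e²/(π²E) = 3.220×10^5 × 0.7750² / (π² × 2.09×10^11) = 9.376×10^-8 m⁴
I_req = 9.376×10^4 mm⁴
Solid circle: I = πd⁴/64  ⇒  d = (64I/π)^(1/4) = (64×9.376×10^4/π)^(1/4) = 37.2 mm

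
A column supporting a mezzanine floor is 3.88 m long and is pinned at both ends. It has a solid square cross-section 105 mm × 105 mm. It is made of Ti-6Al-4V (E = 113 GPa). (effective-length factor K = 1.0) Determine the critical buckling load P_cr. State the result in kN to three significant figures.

I = a⁴/12 = 105⁴/12 = 1.013×10^7 mm⁴
I = 1.013×10^7 mm⁴ = 1.013×10^-5 m⁴
Effective length L_e = K·L = 1 × 3.88 = 3.880 m
P_cr = π²EI / L_e² = π² × 113×10⁹ × 1.013×10^-5 / 3.880² = 7.504×10^5 N

P_cr ≈ 750 kN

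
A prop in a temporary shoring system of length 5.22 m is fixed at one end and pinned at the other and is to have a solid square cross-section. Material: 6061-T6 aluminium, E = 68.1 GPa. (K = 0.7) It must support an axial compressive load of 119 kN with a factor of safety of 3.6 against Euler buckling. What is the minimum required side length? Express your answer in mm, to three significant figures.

Required P_cr = n·P = 3.6 × 119 = 428.4 kN
L_e = K·L = 0.7 × 5.22 = 3.654 m
Required I = P_cr·L_e²/(π²E) = 4.284×10^5 × 3.654² / (π² × 6.81×10^10) = 8.510×10^-6 m⁴
I_req = 8.510×10^6 mm⁴
Solid square: I = a⁴/12  ⇒  a = (12I)^(1/4) = (12×8.510×10^6)^(1/4) = 101 mm

a ≈ 101 mm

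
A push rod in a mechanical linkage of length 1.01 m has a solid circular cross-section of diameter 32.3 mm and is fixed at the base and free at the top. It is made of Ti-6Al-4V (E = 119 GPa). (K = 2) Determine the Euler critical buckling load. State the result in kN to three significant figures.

I = πd⁴/64 = π×32.3⁴/64 = 5.343×10^4 mm⁴
I = 5.343×10^4 mm⁴ = 5.343×10^-8 m⁴
Effective length L_e = K·L = 2 × 1.01 = 2.020 m
P_cr = π²EI / L_e² = π² × 119×10⁹ × 5.343×10^-8 / 2.020² = 1.538×10^4 N

P_cr ≈ 15.4 kN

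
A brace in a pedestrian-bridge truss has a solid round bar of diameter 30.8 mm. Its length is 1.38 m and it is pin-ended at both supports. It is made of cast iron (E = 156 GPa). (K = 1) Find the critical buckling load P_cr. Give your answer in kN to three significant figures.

P_cr ≈ 35.7 kN

I = πd⁴/64 = π×30.8⁴/64 = 4.417×10^4 mm⁴
I = 4.417×10^4 mm⁴ = 4.417×10^-8 m⁴
Effective length L_e = K·L = 1 × 1.38 = 1.380 m
P_cr = π²EI / L_e² = π² × 156×10⁹ × 4.417×10^-8 / 1.380² = 3.571×10^4 N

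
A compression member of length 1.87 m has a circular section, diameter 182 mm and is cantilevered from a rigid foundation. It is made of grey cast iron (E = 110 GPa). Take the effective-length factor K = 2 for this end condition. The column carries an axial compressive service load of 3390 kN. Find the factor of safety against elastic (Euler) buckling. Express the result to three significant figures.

n ≈ 1.23

I = πd⁴/64 = π×182⁴/64 = 5.386×10^7 mm⁴
I = 5.386×10^7 mm⁴ = 5.386×10^-5 m⁴
Effective length L_e = K·L = 2 × 1.87 = 3.740 m
P_cr = π²EI / L_e² = π² × 110×10⁹ × 5.386×10^-5 / 3.740² = 4.180×10^6 N
Factor of safety n = P_cr / P = 4180.3 / 3390 = 1.23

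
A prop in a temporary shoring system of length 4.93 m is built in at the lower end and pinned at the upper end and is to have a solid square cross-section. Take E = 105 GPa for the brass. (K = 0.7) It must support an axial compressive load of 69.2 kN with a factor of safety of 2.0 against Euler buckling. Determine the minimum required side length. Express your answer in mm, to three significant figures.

Required P_cr = n·P = 2.0 × 69.2 = 138.4 kN
L_e = K·L = 0.7 × 4.93 = 3.451 m
Required I = P_cr·L_e²/(π²E) = 1.384×10^5 × 3.451² / (π² × 1.05×10^11) = 1.591×10^-6 m⁴
I_req = 1.591×10^6 mm⁴
Solid square: I = a⁴/12  ⇒  a = (12I)^(1/4) = (12×1.591×10^6)^(1/4) = 66.1 mm

a ≈ 66.1 mm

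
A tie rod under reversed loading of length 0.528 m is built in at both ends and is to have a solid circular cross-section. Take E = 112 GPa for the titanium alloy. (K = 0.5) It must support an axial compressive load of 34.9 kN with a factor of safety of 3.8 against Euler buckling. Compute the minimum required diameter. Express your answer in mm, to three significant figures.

Required P_cr = n·P = 3.8 × 34.9 = 132.6 kN
L_e = K·L = 0.5 × 0.528 = 0.2640 m
Required I = P_cr·L_e²/(π²E) = 1.326×10^5 × 0.2640² / (π² × 1.12×10^11) = 8.362×10^-9 m⁴
I_req = 8.362×10^3 mm⁴
Solid circle: I = πd⁴/64  ⇒  d = (64I/π)^(1/4) = (64×8.362×10^3/π)^(1/4) = 20.3 mm

d ≈ 20.3 mm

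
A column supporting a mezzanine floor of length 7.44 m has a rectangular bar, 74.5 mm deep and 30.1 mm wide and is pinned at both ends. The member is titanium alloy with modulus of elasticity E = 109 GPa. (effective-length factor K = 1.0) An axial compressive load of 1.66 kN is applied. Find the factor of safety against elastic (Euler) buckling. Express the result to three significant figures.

Buckling occurs about the weak axis: I_min = h·b³/12 with b = 30.1 mm (the shorter side).
I_min = 74.5×30.1³/12 = 1.693×10^5 mm⁴
I = 1.693×10^5 mm⁴ = 1.693×10^-7 m⁴
Effective length L_e = K·L = 1 × 7.44 = 7.440 m
P_cr = π²EI / L_e² = π² × 109×10⁹ × 1.693×10^-7 / 7.440² = 3.290×10^3 N
Factor of safety n = P_cr / P = 3.2904 / 1.66 = 1.98

n ≈ 1.98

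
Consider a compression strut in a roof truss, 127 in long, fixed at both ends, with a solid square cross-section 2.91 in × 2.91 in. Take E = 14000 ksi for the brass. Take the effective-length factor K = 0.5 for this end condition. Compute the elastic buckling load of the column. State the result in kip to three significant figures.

I = a⁴/12 = 2.91⁴/12 = 5.976 in⁴
Effective length L_e = K·L = 0.5 × 127 = 63.50 in
P_cr = π²EI / L_e² = π² × 14000×10³ × 5.976 / 63.50² = 2.048×10^5 lb

P_cr ≈ 205 kip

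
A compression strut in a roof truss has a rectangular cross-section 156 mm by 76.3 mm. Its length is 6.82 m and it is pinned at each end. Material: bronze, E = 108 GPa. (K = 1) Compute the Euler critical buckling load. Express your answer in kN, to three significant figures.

Buckling occurs about the weak axis: I_min = h·b³/12 with b = 76.3 mm (the shorter side).
I_min = 156×76.3³/12 = 5.775×10^6 mm⁴
I = 5.775×10^6 mm⁴ = 5.775×10^-6 m⁴
Effective length L_e = K·L = 1 × 6.82 = 6.820 m
P_cr = π²EI / L_e² = π² × 108×10⁹ × 5.775×10^-6 / 6.820² = 1.323×10^5 N

P_cr ≈ 132 kN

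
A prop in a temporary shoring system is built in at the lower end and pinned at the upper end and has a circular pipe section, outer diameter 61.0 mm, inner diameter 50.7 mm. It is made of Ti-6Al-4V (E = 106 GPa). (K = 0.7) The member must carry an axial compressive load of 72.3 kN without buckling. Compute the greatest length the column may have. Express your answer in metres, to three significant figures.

d_o = 61.0 mm, d_i = 50.7 mm
I = π(d_o⁴ − d_i⁴)/64 = π(61.0⁴ − 50.70⁴)/64 = 3.553×10^5 mm⁴
I = 3.553×10^-7 m⁴
At the buckling limit P_cr = P = 7.230×10^4 N
From P_cr = π²EI/(K·L)²:  L = (1/K)·√(π²EI/P_cr) = (1/0.7)·√(π²×1.06×10^11×3.553×10^-7/7.230×10^4)
L = 3.24 m

L_max ≈ 3.24 m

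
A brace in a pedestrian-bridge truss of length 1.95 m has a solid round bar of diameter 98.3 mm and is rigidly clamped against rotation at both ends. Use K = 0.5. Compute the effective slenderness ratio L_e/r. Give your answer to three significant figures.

λ ≈ 39.7

For a solid circle r = d/4 = 98.3/4 = 24.58 mm
L_e = K·L = 0.5 × 1.95 m = 0.9750 m = 975.00 mm
λ = L_e / r_min = 975.00 / 24.57 = 39.7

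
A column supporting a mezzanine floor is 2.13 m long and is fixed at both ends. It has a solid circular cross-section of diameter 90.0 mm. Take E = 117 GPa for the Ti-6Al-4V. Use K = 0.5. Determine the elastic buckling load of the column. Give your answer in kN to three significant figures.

I = πd⁴/64 = π×90.0⁴/64 = 3.221×10^6 mm⁴
I = 3.221×10^6 mm⁴ = 3.221×10^-6 m⁴
Effective length L_e = K·L = 0.5 × 2.13 = 1.065 m
P_cr = π²EI / L_e² = π² × 117×10⁹ × 3.221×10^-6 / 1.065² = 3.279×10^6 N

P_cr ≈ 3280 kN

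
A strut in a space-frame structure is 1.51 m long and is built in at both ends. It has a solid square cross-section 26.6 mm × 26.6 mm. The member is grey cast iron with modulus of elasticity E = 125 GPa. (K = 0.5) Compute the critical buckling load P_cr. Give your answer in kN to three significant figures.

P_cr ≈ 90.3 kN

I = a⁴/12 = 26.6⁴/12 = 4.172×10^4 mm⁴
I = 4.172×10^4 mm⁴ = 4.172×10^-8 m⁴
Effective length L_e = K·L = 0.5 × 1.51 = 0.7550 m
P_cr = π²EI / L_e² = π² × 125×10⁹ × 4.172×10^-8 / 0.7550² = 9.029×10^4 N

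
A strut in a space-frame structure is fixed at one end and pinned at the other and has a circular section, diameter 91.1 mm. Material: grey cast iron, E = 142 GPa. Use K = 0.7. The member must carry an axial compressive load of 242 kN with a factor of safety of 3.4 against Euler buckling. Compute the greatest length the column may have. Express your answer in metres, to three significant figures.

I = πd⁴/64 = π×91.1⁴/64 = 3.381×10^6 mm⁴
I = 3.381×10^-6 m⁴
Required critical load P_cr = n·P = 3.4 × 242 = 822.8 kN = 8.228×10^5 N
From P_cr = π²EI/(K·L)²:  L = (1/K)·√(π²EI/P_cr) = (1/0.7)·√(π²×1.42×10^11×3.381×10^-6/8.228×10^5)
L = 3.43 m

L_max ≈ 3.43 m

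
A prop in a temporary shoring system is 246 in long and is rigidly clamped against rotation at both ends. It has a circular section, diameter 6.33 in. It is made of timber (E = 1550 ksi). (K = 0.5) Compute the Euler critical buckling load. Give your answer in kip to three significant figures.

P_cr ≈ 79.7 kip

I = πd⁴/64 = π×6.33⁴/64 = 78.81 in⁴
Effective length L_e = K·L = 0.5 × 246 = 123.0 in
P_cr = π²EI / L_e² = π² × 1550×10³ × 78.81 / 123.0² = 7.969×10^4 lb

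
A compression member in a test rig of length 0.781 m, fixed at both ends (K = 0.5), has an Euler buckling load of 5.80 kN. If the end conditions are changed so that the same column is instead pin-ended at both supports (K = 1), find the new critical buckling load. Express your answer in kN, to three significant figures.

P_cr ≈ 1.45 kN

P_cr ∝ 1/K², so P_cr,new = P_cr,old × (K_old/K_new)² = 5.80 × (0.5/1)²
= 5.80 × 0.2500 = 1.45 kN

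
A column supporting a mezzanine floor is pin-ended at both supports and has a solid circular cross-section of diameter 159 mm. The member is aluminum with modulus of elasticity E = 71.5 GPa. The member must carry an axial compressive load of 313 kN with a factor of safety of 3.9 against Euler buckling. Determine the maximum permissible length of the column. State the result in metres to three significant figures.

L_max ≈ 4.26 m

I = πd⁴/64 = π×159⁴/64 = 3.137×10^7 mm⁴
I = 3.137×10^-5 m⁴
Required critical load P_cr = n·P = 3.9 × 313 = 1221 kN = 1.221×10^6 N
From P_cr = π²EI/(K·L)²:  L = (1/K)·√(π²EI/P_cr) = (1/1)·√(π²×7.15×10^10×3.137×10^-5/1.221×10^6)
L = 4.26 m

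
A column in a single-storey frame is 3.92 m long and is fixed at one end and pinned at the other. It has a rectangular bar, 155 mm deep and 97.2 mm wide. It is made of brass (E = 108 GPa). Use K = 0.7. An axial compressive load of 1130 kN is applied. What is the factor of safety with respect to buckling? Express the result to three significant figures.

n ≈ 1.49

Buckling occurs about the weak axis: I_min = h·b³/12 with b = 97.2 mm (the shorter side).
I_min = 155×97.2³/12 = 1.186×10^7 mm⁴
I = 1.186×10^7 mm⁴ = 1.186×10^-5 m⁴
Effective length L_e = K·L = 0.7 × 3.92 = 2.744 m
P_cr = π²EI / L_e² = π² × 108×10⁹ × 1.186×10^-5 / 2.744² = 1.679×10^6 N
Factor of safety n = P_cr / P = 1679.2 / 1130 = 1.49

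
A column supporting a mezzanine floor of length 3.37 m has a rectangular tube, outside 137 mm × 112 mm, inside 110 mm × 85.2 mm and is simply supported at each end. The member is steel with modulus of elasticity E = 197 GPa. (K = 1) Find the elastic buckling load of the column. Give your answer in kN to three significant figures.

P_cr ≈ 1780 kN

Weak-axis I_min = (h_o·b_o³ − h_i·b_i³)/12 with b_o = 112, b_i = 85.20 mm (shorter outer/inner sides).
I_min = (137×112³ − 110.0×85.20³)/12 = 1.037×10^7 mm⁴
I = 1.037×10^7 mm⁴ = 1.037×10^-5 m⁴
Effective length L_e = K·L = 1 × 3.37 = 3.370 m
P_cr = π²EI / L_e² = π² × 197×10⁹ × 1.037×10^-5 / 3.370² = 1.775×10^6 N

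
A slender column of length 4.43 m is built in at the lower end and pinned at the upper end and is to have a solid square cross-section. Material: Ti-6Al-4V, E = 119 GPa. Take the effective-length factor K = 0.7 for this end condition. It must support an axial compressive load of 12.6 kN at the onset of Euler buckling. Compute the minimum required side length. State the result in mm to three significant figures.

a ≈ 33.4 mm

L_e = K·L = 0.7 × 4.43 = 3.101 m
Required I = P_cr·L_e²/(π²E) = 1.260×10^4 × 3.101² / (π² × 1.19×10^11) = 1.032×10^-7 m⁴
I_req = 1.032×10^5 mm⁴
Solid square: I = a⁴/12  ⇒  a = (12I)^(1/4) = (12×1.032×10^5)^(1/4) = 33.4 mm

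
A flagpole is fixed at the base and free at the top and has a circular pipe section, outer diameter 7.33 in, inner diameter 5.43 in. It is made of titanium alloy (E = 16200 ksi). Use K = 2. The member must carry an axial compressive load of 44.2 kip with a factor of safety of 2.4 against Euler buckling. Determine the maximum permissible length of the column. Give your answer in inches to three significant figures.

d_o = 7.33 in, d_i = 5.43 in
I = π(d_o⁴ − d_i⁴)/64 = π(7.33⁴ − 5.430⁴)/64 = 99.03 in⁴
Required critical load P_cr = n·P = 2.4 × 44.2 = 106.1 kip = 1.061×10^5 lb
From P_cr = π²EI/(K·L)²:  L = (1/K)·√(π²EI/P_cr) = (1/2)·√(π²×1.62×10^7×99.03/1.061×10^5)
L = 193 in

L_max ≈ 193 in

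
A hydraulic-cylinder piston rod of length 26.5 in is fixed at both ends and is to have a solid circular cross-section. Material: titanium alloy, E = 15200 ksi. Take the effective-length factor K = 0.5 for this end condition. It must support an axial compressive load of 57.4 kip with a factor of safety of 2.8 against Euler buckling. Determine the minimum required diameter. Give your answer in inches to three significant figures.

Required P_cr = n·P = 2.8 × 57.4 = 160.7 kip
L_e = K·L = 0.5 × 26.5 = 13.25 in
Required I = P_cr·L_e²/(π²E) = 1.607×10^5 × 13.25² / (π² × 1.52×10^7) = 0.1881 in⁴
Solid circle: I = πd⁴/64  ⇒  d = (64I/π)^(1/4) = (64×0.1881/π)^(1/4) = 1.40 in

d ≈ 1.40 in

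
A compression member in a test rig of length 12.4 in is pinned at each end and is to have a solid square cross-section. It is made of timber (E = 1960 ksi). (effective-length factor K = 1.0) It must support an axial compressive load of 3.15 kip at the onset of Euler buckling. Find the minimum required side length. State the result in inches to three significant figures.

L_e = K·L = 1 × 12.4 = 12.40 in
Required I = P_cr·L_e²/(π²E) = 3.150×10^3 × 12.40² / (π² × 1.96×10^6) = 2.504×10^-2 in⁴
Solid square: I = a⁴/12  ⇒  a = (12I)^(1/4) = (12×2.504×10^-2)^(1/4) = 0.740 in

a ≈ 0.740 in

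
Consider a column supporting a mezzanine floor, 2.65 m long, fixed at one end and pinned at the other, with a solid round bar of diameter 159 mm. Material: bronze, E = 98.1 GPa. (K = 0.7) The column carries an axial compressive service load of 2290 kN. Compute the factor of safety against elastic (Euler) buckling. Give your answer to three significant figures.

n ≈ 3.85

I = πd⁴/64 = π×159⁴/64 = 3.137×10^7 mm⁴
I = 3.137×10^7 mm⁴ = 3.137×10^-5 m⁴
Effective length L_e = K·L = 0.7 × 2.65 = 1.855 m
P_cr = π²EI / L_e² = π² × 98.1×10⁹ × 3.137×10^-5 / 1.855² = 8.828×10^6 N
Factor of safety n = P_cr / P = 8827.5 / 2290 = 3.85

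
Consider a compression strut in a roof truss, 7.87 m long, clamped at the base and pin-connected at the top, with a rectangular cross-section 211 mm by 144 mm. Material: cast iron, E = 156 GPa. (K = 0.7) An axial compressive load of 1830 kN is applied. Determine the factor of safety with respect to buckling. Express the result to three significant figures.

n ≈ 1.46

Buckling occurs about the weak axis: I_min = h·b³/12 with b = 144 mm (the shorter side).
I_min = 211×144³/12 = 5.250×10^7 mm⁴
I = 5.250×10^7 mm⁴ = 5.250×10^-5 m⁴
Effective length L_e = K·L = 0.7 × 7.87 = 5.509 m
P_cr = π²EI / L_e² = π² × 156×10⁹ × 5.250×10^-5 / 5.509² = 2.664×10^6 N
Factor of safety n = P_cr / P = 2663.6 / 1830 = 1.46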